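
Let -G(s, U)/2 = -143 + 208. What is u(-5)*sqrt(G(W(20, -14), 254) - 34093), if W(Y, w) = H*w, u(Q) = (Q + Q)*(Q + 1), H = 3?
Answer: 40*I*sqrt(34223) ≈ 7399.8*I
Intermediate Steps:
u(Q) = 2*Q*(1 + Q) (u(Q) = (2*Q)*(1 + Q) = 2*Q*(1 + Q))
W(Y, w) = 3*w
G(s, U) = -130 (G(s, U) = -2*(-143 + 208) = -2*65 = -130)
u(-5)*sqrt(G(W(20, -14), 254) - 34093) = (2*(-5)*(1 - 5))*sqrt(-130 - 34093) = (2*(-5)*(-4))*sqrt(-34223) = 40*(I*sqrt(34223)) = 40*I*sqrt(34223)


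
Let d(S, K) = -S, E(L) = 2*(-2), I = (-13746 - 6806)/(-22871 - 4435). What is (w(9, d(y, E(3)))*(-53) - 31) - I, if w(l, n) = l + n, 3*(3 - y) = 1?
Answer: -5016376/13653 ≈ -367.42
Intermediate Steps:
y = 8/3 (y = 3 - 1/3*1 = 3 - 1/3 = 8/3 ≈ 2.6667)
I = 10276/13653 (I = -20552/(-27306) = -20552*(-1/27306) = 10276/13653 ≈ 0.75266)
E(L) = -4
(w(9, d(y, E(3)))*(-53) - 31) - I = ((9 - 1*8/3)*(-53) - 31) - 1*10276/13653 = ((9 - 8/3)*(-53) - 31) - 10276/13653 = ((19/3)*(-53) - 31) - 10276/13653 = (-1007/3 - 31) - 10276/13653 = -1100/3 - 10276/13653 = -5016376/13653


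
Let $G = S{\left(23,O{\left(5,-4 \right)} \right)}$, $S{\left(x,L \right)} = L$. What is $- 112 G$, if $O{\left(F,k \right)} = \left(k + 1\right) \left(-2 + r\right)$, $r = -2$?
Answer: $-1344$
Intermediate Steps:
$O{\left(F,k \right)} = -4 - 4 k$ ($O{\left(F,k \right)} = \left(k + 1\right) \left(-2 - 2\right) = \left(1 + k\right) \left(-4\right) = -4 - 4 k$)
$G = 12$ ($G = -4 - -16 = -4 + 16 = 12$)
$- 112 G = \left(-112\right) 12 = -1344$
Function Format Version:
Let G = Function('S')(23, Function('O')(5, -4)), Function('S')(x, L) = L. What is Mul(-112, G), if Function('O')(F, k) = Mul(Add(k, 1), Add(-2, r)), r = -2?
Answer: -1344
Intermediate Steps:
Function('O')(F, k) = Add(-4, Mul(-4, k)) (Function('O')(F, k) = Mul(Add(k, 1), Add(-2, -2)) = Mul(Add(1, k), -4) = Add(-4, Mul(-4, k)))
G = 12 (G = Add(-4, Mul(-4, -4)) = Add(-4, 16) = 12)
Mul(-112, G) = Mul(-112, 12) = -1344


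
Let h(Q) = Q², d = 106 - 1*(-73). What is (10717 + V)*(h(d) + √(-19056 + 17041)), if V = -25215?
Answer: -464530418 - 14498*I*√2015 ≈ -4.6453e+8 - 6.508e+5*I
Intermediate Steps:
d = 179 (d = 106 + 73 = 179)
(10717 + V)*(h(d) + √(-19056 + 17041)) = (10717 - 25215)*(179² + √(-19056 + 17041)) = -14498*(32041 + √(-2015)) = -14498*(32041 + I*√2015) = -464530418 - 14498*I*√2015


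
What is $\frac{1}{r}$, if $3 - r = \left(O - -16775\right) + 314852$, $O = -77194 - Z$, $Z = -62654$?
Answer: $- \frac{1}{317084} \approx -3.1537 \cdot 10^{-6}$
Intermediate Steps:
$O = -14540$ ($O = -77194 - -62654 = -77194 + 62654 = -14540$)
$r = -317084$ ($r = 3 - \left(\left(-14540 - -16775\right) + 314852\right) = 3 - \left(\left(-14540 + 16775\right) + 314852\right) = 3 - \left(2235 + 314852\right) = 3 - 317087 = -317084$)
$\frac{1}{r} = \frac{1}{-317084} = - \frac{1}{317084}$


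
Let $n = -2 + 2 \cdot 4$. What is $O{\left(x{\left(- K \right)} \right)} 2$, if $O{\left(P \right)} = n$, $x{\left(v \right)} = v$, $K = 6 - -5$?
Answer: $12$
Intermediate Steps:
$K = 11$ ($K = 6 + 5 = 11$)
$n = 6$ ($n = -2 + 8 = 6$)
$O{\left(P \right)} = 6$
$O{\left(x{\left(- K \right)} \right)} 2 = 6 \cdot 2 = 12$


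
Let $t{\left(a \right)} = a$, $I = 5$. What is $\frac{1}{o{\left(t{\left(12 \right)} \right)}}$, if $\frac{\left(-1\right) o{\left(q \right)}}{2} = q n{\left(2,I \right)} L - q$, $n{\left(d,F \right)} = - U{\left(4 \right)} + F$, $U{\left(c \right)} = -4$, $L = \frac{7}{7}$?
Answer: $- \frac{1}{192} \approx -0.0052083$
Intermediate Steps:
$L = 1$ ($L = 7 \cdot \frac{1}{7} = 1$)
$n{\left(d,F \right)} = 4 + F$ ($n{\left(d,F \right)} = \left(-1\right) \left(-4\right) + F = 4 + F$)
$o{\left(q \right)} = - 16 q$ ($o{\left(q \right)} = - 2 \left(q \left(4 + 5\right) 1 - q\right) = - 2 \left(q 9 \cdot 1 - q\right) = - 2 \left(9 q 1 - q\right) = - 2 \left(9 q - q\right) = - 2 \cdot 8 q = - 16 q$)
$\frac{1}{o{\left(t{\left(12 \right)} \right)}} = \frac{1}{\left(-16\right) 12} = \frac{1}{-192} = - \frac{1}{192}$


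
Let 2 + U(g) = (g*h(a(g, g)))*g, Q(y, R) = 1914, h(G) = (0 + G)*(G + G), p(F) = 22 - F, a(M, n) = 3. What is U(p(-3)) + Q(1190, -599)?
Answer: 13162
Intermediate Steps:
h(G) = 2*G² (h(G) = G*(2*G) = 2*G²)
U(g) = -2 + 18*g² (U(g) = -2 + (g*(2*3²))*g = -2 + (g*(2*9))*g = -2 + (g*18)*g = -2 + (18*g)*g = -2 + 18*g²)
U(p(-3)) + Q(1190, -599) = (-2 + 18*(22 - 1*(-3))²) + 1914 = (-2 + 18*(22 + 3)²) + 1914 = (-2 + 18*25²) + 1914 = (-2 + 18*625) + 1914 = (-2 + 11250) + 1914 = 11248 + 1914 = 13162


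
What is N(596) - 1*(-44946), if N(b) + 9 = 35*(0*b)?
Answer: 44937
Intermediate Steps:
N(b) = -9 (N(b) = -9 + 35*(0*b) = -9 + 35*0 = -9 + 0 = -9)
N(596) - 1*(-44946) = -9 - 1*(-44946) = -9 + 44946 = 44937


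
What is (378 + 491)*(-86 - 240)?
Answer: -283294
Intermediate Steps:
(378 + 491)*(-86 - 240) = 869*(-326) = -283294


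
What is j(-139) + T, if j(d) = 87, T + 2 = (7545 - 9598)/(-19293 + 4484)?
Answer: 1260818/14809 ≈ 85.139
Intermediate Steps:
T = -27565/14809 (T = -2 + (7545 - 9598)/(-19293 + 4484) = -2 - 2053/(-14809) = -2 - 2053*(-1/14809) = -2 + 2053/14809 = -27565/14809 ≈ -1.8614)
j(-139) + T = 87 - 27565/14809 = 1260818/14809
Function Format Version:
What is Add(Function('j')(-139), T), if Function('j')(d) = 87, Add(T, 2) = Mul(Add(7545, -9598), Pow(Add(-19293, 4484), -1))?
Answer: Rational(1260818, 14809) ≈ 85.139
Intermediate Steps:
T = Rational(-27565, 14809) (T = Add(-2, Mul(Add(7545, -9598), Pow(Add(-19293, 4484), -1))) = Add(-2, Mul(-2053, Pow(-14809, -1))) = Add(-2, Mul(-2053, Rational(-1, 14809))) = Add(-2, Rational(2053, 14809)) = Rational(-27565, 14809) ≈ -1.8614)
Add(Function('j')(-139), T) = Add(87, Rational(-27565, 14809)) = Rational(1260818, 14809)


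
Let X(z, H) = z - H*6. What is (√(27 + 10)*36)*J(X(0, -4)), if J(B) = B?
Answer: 864*√37 ≈ 5255.5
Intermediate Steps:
X(z, H) = z - 6*H
(√(27 + 10)*36)*J(X(0, -4)) = (√(27 + 10)*36)*(0 - 6*(-4)) = (√37*36)*(0 + 24) = (36*√37)*24 = 864*√37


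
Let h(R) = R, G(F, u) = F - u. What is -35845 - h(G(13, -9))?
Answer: -35867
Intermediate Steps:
-35845 - h(G(13, -9)) = -35845 - (13 - 1*(-9)) = -35845 - (13 + 9) = -35845 - 1*22 = -35845 - 22 = -35867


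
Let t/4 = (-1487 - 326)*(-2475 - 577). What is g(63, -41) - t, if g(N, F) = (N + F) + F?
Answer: -22133123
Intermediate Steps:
g(N, F) = N + 2*F (g(N, F) = (F + N) + F = N + 2*F)
t = 22133104 (t = 4*((-1487 - 326)*(-2475 - 577)) = 4*(-1813*(-3052)) = 4*5533276 = 22133104)
g(63, -41) - t = (63 + 2*(-41)) - 1*22133104 = (63 - 82) - 22133104 = -19 - 22133104 = -22133123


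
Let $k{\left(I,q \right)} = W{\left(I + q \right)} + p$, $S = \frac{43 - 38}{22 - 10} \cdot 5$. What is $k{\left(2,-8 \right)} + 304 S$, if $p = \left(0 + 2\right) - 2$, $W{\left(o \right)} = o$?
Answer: $\frac{1882}{3} \approx 627.33$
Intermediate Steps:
$S = \frac{25}{12}$ ($S = \frac{5}{12} \cdot 5 = \frac{25}{12} \approx 2.0833$)
$p = 0$ ($p = 2 - 2 = 0$)
$k{\left(I,q \right)} = I + q$ ($k{\left(I,q \right)} = \left(I + q\right) + 0 = I + q$)
$k{\left(2,-8 \right)} + 304 S = \left(2 - 8\right) + 304 \cdot \frac{25}{12} = -6 + \frac{1900}{3} = \frac{1882}{3}$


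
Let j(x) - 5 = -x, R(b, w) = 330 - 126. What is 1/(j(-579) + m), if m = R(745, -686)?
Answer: 1/788 ≈ 0.0012690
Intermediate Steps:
R(b, w) = 204
j(x) = 5 - x
m = 204
1/(j(-579) + m) = 1/((5 - 1*(-579)) + 204) = 1/((5 + 579) + 204) = 1/(584 + 204) = 1/788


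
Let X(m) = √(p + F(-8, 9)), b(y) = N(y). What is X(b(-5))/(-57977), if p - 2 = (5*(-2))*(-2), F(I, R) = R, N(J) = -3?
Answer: -√31/57977 ≈ -9.6034e-5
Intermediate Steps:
b(y) = -3
p = 22 (p = 2 + (5*(-2))*(-2) = 2 - 10*(-2) = 2 + 20 = 22)
X(m) = √31 (X(m) = √(22 + 9) = √31)
X(b(-5))/(-57977) = √31/(-57977) = √31*(-1/57977) = -√31/57977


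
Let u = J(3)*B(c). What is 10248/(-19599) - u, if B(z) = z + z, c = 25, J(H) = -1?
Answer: 323234/6533 ≈ 49.477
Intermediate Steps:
B(z) = 2*z
u = -50 (u = -2*25 = -1*50 = -50)
10248/(-19599) - u = 10248/(-19599) - 1*(-50) = 10248*(-1/19599) + 50 = -3416/6533 + 50 = 323234/6533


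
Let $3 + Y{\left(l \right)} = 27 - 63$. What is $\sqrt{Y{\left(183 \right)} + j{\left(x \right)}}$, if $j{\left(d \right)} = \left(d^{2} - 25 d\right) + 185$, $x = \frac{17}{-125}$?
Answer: $\frac{2 \sqrt{583666}}{125} \approx 12.224$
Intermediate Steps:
$Y{\left(l \right)} = -39$ ($Y{\left(l \right)} = -3 + \left(27 - 63\right) = -3 - 36 = -39$)
$x = - \frac{17}{125}$ ($x = 17 \left(- \frac{1}{125}\right) = - \frac{17}{125} \approx -0.136$)
$j{\left(d \right)} = 185 + d^{2} - 25 d$
$\sqrt{Y{\left(183 \right)} + j{\left(x \right)}} = \sqrt{-39 + \left(185 + \left(- \frac{17}{125}\right)^{2} - - \frac{17}{5}\right)} = \sqrt{-39 + \left(185 + \frac{289}{15625} + \frac{17}{5}\right)} = \sqrt{-39 + \frac{2944039}{15625}} = \sqrt{\frac{2334664}{15625}} = \frac{2 \sqrt{583666}}{125}$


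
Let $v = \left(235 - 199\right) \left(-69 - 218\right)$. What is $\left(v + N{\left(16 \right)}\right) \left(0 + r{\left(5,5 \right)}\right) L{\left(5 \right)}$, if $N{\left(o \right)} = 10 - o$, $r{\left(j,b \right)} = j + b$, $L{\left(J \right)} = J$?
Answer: $-516900$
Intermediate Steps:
$r{\left(j,b \right)} = b + j$
$v = -10332$ ($v = 36 \left(-287\right) = -10332$)
$\left(v + N{\left(16 \right)}\right) \left(0 + r{\left(5,5 \right)}\right) L{\left(5 \right)} = \left(-10332 + \left(10 - 16\right)\right) \left(0 + \left(5 + 5\right)\right) 5 = \left(-10332 + \left(10 - 16\right)\right) \left(0 + 10\right) 5 = \left(-10332 - 6\right) 10 \cdot 5 = \left(-10338\right) 50 = -516900$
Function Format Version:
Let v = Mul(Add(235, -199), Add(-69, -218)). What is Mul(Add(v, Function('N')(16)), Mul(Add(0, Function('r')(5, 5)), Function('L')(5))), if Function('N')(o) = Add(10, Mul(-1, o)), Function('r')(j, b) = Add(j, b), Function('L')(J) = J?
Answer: -516900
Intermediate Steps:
Function('r')(j, b) = Add(b, j)
v = -10332 (v = Mul(36, -287) = -10332)
Mul(Add(v, Function('N')(16)), Mul(Add(0, Function('r')(5, 5)), Function('L')(5))) = Mul(Add(-10332, Add(10, Mul(-1, 16))), Mul(Add(0, Add(5, 5)), 5)) = Mul(Add(-10332, Add(10, -16)), Mul(Add(0, 10), 5)) = Mul(Add(-10332, -6), Mul(10, 5)) = Mul(-10338, 50) = -516900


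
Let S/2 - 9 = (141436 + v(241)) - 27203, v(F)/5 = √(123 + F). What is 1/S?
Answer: 57121/13051225464 - 5*√91/13051225464 ≈ 4.3730e-6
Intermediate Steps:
v(F) = 5*√(123 + F)
S = 228484 + 20*√91 (S = 18 + 2*((141436 + 5*√(123 + 241)) - 27203) = 18 + 2*((141436 + 5*√364) - 27203) = 18 + 2*((141436 + 5*(2*√91)) - 27203) = 18 + 2*((141436 + 10*√91) - 27203) = 18 + 2*(114233 + 10*√91) = 18 + (228466 + 20*√91) = 228484 + 20*√91 ≈ 2.2867e+5)
1/S = 1/(228484 + 20*√91)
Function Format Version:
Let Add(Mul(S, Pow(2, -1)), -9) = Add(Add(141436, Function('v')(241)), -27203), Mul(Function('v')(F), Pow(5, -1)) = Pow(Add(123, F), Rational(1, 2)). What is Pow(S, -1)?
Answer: Add(Rational(57121, 13051225464), Mul(Rational(-5, 13051225464), Pow(91, Rational(1, 2)))) ≈ 4.3730e-6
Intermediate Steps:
Function('v')(F) = Mul(5, Pow(Add(123, F), Rational(1, 2)))
S = Add(228484, Mul(20, Pow(91, Rational(1, 2)))) (S = Add(18, Mul(2, Add(Add(141436, Mul(5, Pow(Add(123, 241), Rational(1, 2)))), -27203))) = Add(18, Mul(2, Add(Add(141436, Mul(5, Pow(364, Rational(1, 2)))), -27203))) = Add(18, Mul(2, Add(Add(141436, Mul(5, Mul(2, Pow(91, Rational(1, 2))))), -27203))) = Add(18, Mul(2, Add(Add(141436, Mul(10, Pow(91, Rational(1, 2)))), -27203))) = Add(18, Mul(2, Add(114233, Mul(10, Pow(91, Rational(1, 2)))))) = Add(18, Add(228466, Mul(20, Pow(91, Rational(1, 2))))) = Add(228484, Mul(20, Pow(91, Rational(1, 2)))) ≈ 2.2867e+5)
Pow(S, -1) = Pow(Add(228484, Mul(20, Pow(91, Rational(1, 2)))), -1)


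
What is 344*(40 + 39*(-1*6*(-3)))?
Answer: 255248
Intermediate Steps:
344*(40 + 39*(-1*6*(-3))) = 344*(40 + 39*(-6*(-3))) = 344*(40 + 39*18) = 344*(40 + 702) = 344*742 = 255248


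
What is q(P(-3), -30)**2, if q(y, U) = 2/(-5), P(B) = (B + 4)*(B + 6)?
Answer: 4/25 ≈ 0.16000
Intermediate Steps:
P(B) = (4 + B)*(6 + B)
q(y, U) = -2/5 (q(y, U) = 2*(-1/5) = -2/5)
q(P(-3), -30)**2 = (-2/5)**2 = 4/25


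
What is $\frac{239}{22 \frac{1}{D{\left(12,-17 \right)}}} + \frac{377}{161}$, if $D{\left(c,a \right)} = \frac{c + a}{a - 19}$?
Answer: $\frac{490979}{127512} \approx 3.8505$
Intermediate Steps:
$D{\left(c,a \right)} = \frac{a + c}{-19 + a}$
$\frac{239}{22 \frac{1}{D{\left(12,-17 \right)}}} + \frac{377}{161} = \frac{239}{22 \frac{1}{\frac{1}{-19 - 17} \left(-17 + 12\right)}} + \frac{377}{161} = \frac{239}{22 \frac{1}{\frac{1}{-36} \left(-5\right)}} + 377 \cdot \frac{1}{161} = \frac{239}{22 \frac{1}{\left(- \frac{1}{36}\right) \left(-5\right)}} + \frac{377}{161} = \frac{239}{22 \frac{1}{\frac{5}{36}}} + \frac{377}{161} = \frac{239}{22 \cdot \frac{36}{5}} + \frac{377}{161} = \frac{239}{\frac{792}{5}} + \frac{377}{161} = 239 \cdot \frac{5}{792} + \frac{377}{161} = \frac{1195}{792} + \frac{377}{161} = \frac{490979}{127512}$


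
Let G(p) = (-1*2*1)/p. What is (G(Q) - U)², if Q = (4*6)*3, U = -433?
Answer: 242954569/1296 ≈ 1.8747e+5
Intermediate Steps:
Q = 72 (Q = 24*3 = 72)
G(p) = -2/p (G(p) = (-2*1)/p = -2/p)
(G(Q) - U)² = (-2/72 - 1*(-433))² = (-2*1/72 + 433)² = (-1/36 + 433)² = (15587/36)² = 242954569/1296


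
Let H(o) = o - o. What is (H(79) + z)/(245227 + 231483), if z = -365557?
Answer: -365557/476710 ≈ -0.76683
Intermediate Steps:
H(o) = 0
(H(79) + z)/(245227 + 231483) = (0 - 365557)/(245227 + 231483) = -365557/476710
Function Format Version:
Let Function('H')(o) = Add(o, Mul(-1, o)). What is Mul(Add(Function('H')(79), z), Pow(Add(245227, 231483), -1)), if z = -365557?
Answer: Rational(-365557, 476710) ≈ -0.76683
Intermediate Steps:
Function('H')(o) = 0
Mul(Add(Function('H')(79), z), Pow(Add(245227, 231483), -1)) = Mul(Add(0, -365557), Pow(Add(245227, 231483), -1)) = Mul(-365557, Pow(476710, -1)) = Mul(-365557, Rational(1, 476710)) = Rational(-365557, 476710)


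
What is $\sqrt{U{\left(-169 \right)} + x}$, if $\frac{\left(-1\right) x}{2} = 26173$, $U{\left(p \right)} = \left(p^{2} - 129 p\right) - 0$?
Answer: $8 i \sqrt{31} \approx 44.542 i$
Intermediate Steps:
$U{\left(p \right)} = p^{2} - 129 p$ ($U{\left(p \right)} = \left(p^{2} - 129 p\right) + 0 = p^{2} - 129 p$)
$x = -52346$ ($x = \left(-2\right) 26173 = -52346$)
$\sqrt{U{\left(-169 \right)} + x} = \sqrt{- 169 \left(-129 - 169\right) - 52346} = \sqrt{\left(-169\right) \left(-298\right) - 52346} = \sqrt{50362 - 52346} = \sqrt{-1984} = 8 i \sqrt{31}$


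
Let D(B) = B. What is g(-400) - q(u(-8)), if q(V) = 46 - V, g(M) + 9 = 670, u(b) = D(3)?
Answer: 618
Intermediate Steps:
u(b) = 3
g(M) = 661 (g(M) = -9 + 670 = 661)
g(-400) - q(u(-8)) = 661 - (46 - 1*3) = 661 - (46 - 3) = 661 - 1*43 = 661 - 43 = 618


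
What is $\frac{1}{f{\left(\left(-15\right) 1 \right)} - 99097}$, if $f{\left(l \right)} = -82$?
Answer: $- \frac{1}{99179} \approx -1.0083 \cdot 10^{-5}$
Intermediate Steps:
$\frac{1}{f{\left(\left(-15\right) 1 \right)} - 99097} = \frac{1}{-82 - 99097} = \frac{1}{-99179} = - \frac{1}{99179}$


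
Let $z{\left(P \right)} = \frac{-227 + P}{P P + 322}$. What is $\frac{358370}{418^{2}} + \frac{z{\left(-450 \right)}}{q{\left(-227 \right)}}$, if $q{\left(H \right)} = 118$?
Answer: $\frac{2144187372093}{1045417198276} \approx 2.051$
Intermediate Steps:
$z{\left(P \right)} = \frac{-227 + P}{322 + P^{2}}$ ($z{\left(P \right)} = \frac{-227 + P}{P^{2} + 322} = \frac{-227 + P}{322 + P^{2}}$)
$\frac{358370}{418^{2}} + \frac{z{\left(-450 \right)}}{q{\left(-227 \right)}} = \frac{358370}{418^{2}} + \frac{\frac{1}{322 + \left(-450\right)^{2}} \left(-227 - 450\right)}{118} = \frac{358370}{174724} + \frac{1}{322 + 202500} \left(-677\right) \frac{1}{118} = 358370 \cdot \frac{1}{174724} + \frac{1}{202822} \left(-677\right) \frac{1}{118} = \frac{179185}{87362} + \frac{1}{202822} \left(-677\right) \frac{1}{118} = \frac{179185}{87362} - \frac{677}{23932996} = \frac{2144187372093}{1045417198276}$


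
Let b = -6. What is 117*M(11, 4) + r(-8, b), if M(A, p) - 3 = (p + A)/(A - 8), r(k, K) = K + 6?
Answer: 936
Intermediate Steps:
r(k, K) = 6 + K
M(A, p) = 3 + (A + p)/(-8 + A) (M(A, p) = 3 + (p + A)/(A - 8) = 3 + (A + p)/(-8 + A))
117*M(11, 4) + r(-8, b) = 117*((-24 + 4 + 4*11)/(-8 + 11)) + (6 - 6) = 117*((-24 + 4 + 44)/3) + 0 = 117*((1/3)*24) + 0 = 117*8 + 0 = 936 + 0 = 936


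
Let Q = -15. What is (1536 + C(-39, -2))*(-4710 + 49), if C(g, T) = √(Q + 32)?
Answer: -7159296 - 4661*√17 ≈ -7.1785e+6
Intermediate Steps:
C(g, T) = √17 (C(g, T) = √(-15 + 32) = √17)
(1536 + C(-39, -2))*(-4710 + 49) = (1536 + √17)*(-4710 + 49) = (1536 + √17)*(-4661) = -7159296 - 4661*√17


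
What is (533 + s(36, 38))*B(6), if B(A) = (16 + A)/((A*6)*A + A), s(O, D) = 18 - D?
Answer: 1881/37 ≈ 50.838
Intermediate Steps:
B(A) = (16 + A)/(A + 6*A²) (B(A) = (16 + A)/((6*A)*A + A) = (16 + A)/(6*A² + A) = (16 + A)/(A + 6*A²))
(533 + s(36, 38))*B(6) = (533 + (18 - 1*38))*((16 + 6)/(6*(1 + 6*6))) = (533 + (18 - 38))*((⅙)*22/(1 + 36)) = (533 - 20)*((⅙)*22/37) = 513*((⅙)*(1/37)*22) = 513*(11/111) = 1881/37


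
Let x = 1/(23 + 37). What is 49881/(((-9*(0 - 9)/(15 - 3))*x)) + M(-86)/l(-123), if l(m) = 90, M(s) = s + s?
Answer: 19952314/45 ≈ 4.4339e+5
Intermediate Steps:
M(s) = 2*s
x = 1/60 ≈ 0.016667
49881/(((-9*(0 - 9)/(15 - 3))*x)) + M(-86)/l(-123) = 49881/((-9*(0 - 9)/(15 - 3)*(1/60))) + (2*(-86))/90 = 49881/((-(-81)/12*(1/60))) - 172*1/90 = 49881/((-(-81)/12*(1/60))) - 86/45 = 49881/((-9*(-¾)*(1/60))) - 86/45 = 49881/(((27/4)*(1/60))) - 86/45 = 49881/(9/80) - 86/45 = 49881*(80/9) - 86/45 = 1330160/3 - 86/45 = 19952314/45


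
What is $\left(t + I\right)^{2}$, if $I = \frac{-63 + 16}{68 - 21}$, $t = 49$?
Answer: $2304$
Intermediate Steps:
$I = -1$ ($I = - \frac{47}{47} = \left(-47\right) \frac{1}{47} = -1$)
$\left(t + I\right)^{2} = \left(49 - 1\right)^{2} = 48^{2} = 2304$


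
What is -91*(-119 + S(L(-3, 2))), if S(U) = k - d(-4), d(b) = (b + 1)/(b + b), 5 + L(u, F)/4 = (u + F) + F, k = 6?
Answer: 82537/8 ≈ 10317.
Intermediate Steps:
L(u, F) = -20 + 4*u + 8*F (L(u, F) = -20 + 4*((u + F) + F) = -20 + 4*((F + u) + F) = -20 + 4*(u + 2*F) = -20 + (4*u + 8*F) = -20 + 4*u + 8*F)
d(b) = (1 + b)/(2*b) (d(b) = (1 + b)/((2*b)) = (1 + b)*(1/(2*b)) = (1 + b)/(2*b))
S(U) = 45/8 (S(U) = 6 - (1 - 4)/(2*(-4)) = 6 - (-1)*(-3)/(2*4) = 6 - 1*3/8 = 6 - 3/8 = 45/8)
-91*(-119 + S(L(-3, 2))) = -91*(-119 + 45/8) = -91*(-907/8) = 82537/8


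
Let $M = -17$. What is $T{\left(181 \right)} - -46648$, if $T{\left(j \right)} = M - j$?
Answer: $46450$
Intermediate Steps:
$T{\left(j \right)} = -17 - j$
$T{\left(181 \right)} - -46648 = \left(-17 - 181\right) - -46648 = \left(-17 - 181\right) + 46648 = -198 + 46648 = 46450$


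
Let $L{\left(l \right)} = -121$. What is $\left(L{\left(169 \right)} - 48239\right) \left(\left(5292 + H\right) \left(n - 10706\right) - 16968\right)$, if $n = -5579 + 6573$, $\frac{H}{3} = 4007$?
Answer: $8132257448640$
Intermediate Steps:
$H = 12021$ ($H = 3 \cdot 4007 = 12021$)
$n = 994$
$\left(L{\left(169 \right)} - 48239\right) \left(\left(5292 + H\right) \left(n - 10706\right) - 16968\right) = \left(-121 - 48239\right) \left(\left(5292 + 12021\right) \left(994 - 10706\right) - 16968\right) = - 48360 \left(17313 \left(-9712\right) - 16968\right) = - 48360 \left(-168143856 - 16968\right) = \left(-48360\right) \left(-168160824\right) = 8132257448640$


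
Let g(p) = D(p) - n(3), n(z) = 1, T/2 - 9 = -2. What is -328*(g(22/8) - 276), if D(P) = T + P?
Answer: 85362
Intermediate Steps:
T = 14 (T = 18 + 2*(-2) = 18 - 4 = 14)
D(P) = 14 + P
g(p) = 13 + p (g(p) = (14 + p) - 1*1 = (14 + p) - 1 = 13 + p)
-328*(g(22/8) - 276) = -328*((13 + 22/8) - 276) = -328*((13 + 22*(1/8)) - 276) = -328*((13 + 11/4) - 276) = -328*(63/4 - 276) = -328*(-1041/4) = 85362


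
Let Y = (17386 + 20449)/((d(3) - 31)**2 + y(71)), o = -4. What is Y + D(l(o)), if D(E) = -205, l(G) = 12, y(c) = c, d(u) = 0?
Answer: -173725/1032 ≈ -168.34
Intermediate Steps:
Y = 37835/1032 (Y = (17386 + 20449)/((0 - 31)**2 + 71) = 37835/((-31)**2 + 71) = 37835/(961 + 71) = 37835/1032 ≈ 36.662)
Y + D(l(o)) = 37835/1032 - 205 = -173725/1032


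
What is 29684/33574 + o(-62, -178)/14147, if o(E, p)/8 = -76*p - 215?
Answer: 1997852422/237485689 ≈ 8.4125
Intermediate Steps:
o(E, p) = -1720 - 608*p (o(E, p) = 8*(-76*p - 215) = 8*(-215 - 76*p) = -1720 - 608*p)
29684/33574 + o(-62, -178)/14147 = 29684/33574 + (-1720 - 608*(-178))/14147 = 29684*(1/33574) + (-1720 + 108224)*(1/14147) = 14842/16787 + 106504*(1/14147) = 14842/16787 + 106504/14147 = 1997852422/237485689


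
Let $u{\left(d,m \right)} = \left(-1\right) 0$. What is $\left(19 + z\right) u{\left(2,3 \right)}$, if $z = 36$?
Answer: $0$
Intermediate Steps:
$u{\left(d,m \right)} = 0$
$\left(19 + z\right) u{\left(2,3 \right)} = \left(19 + 36\right) 0 = 55 \cdot 0 = 0$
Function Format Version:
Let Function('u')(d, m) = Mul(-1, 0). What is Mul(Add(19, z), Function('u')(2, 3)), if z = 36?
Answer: 0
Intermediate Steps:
Function('u')(d, m) = 0
Mul(Add(19, z), Function('u')(2, 3)) = Mul(Add(19, 36), 0) = Mul(55, 0) = 0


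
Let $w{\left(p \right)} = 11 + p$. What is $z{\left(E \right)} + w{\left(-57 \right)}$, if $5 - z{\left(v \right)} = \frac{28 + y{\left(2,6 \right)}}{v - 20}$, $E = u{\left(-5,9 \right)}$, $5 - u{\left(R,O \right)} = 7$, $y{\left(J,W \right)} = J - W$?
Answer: $- \frac{439}{11} \approx -39.909$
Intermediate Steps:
$u{\left(R,O \right)} = -2$ ($u{\left(R,O \right)} = 5 - 7 = -2$)
$E = -2$
$z{\left(v \right)} = 5 - \frac{24}{-20 + v}$ ($z{\left(v \right)} = 5 - \frac{28 + \left(2 - 6\right)}{v - 20} = 5 - \frac{28 + \left(2 - 6\right)}{-20 + v} = 5 - \frac{28 - 4}{-20 + v} = 5 - \frac{24}{-20 + v}$)
$z{\left(E \right)} + w{\left(-57 \right)} = \frac{-124 + 5 \left(-2\right)}{-20 - 2} + \left(11 - 57\right) = \frac{-124 - 10}{-22} - 46 = \left(- \frac{1}{22}\right) \left(-134\right) - 46 = \frac{67}{11} - 46 = - \frac{439}{11}$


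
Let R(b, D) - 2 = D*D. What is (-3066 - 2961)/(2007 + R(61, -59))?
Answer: -2009/1830 ≈ -1.0978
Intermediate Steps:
R(b, D) = 2 + D² (R(b, D) = 2 + D*D = 2 + D²)
(-3066 - 2961)/(2007 + R(61, -59)) = (-3066 - 2961)/(2007 + (2 + (-59)²)) = -6027/(2007 + (2 + 3481)) = -6027/(2007 + 3483) = -6027/5490 = -6027*1/5490 = -2009/1830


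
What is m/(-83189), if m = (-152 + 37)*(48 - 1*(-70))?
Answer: 13570/83189 ≈ 0.16312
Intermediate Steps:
m = -13570 (m = -115*(48 + 70) = -115*118 = -13570)
m/(-83189) = -13570/(-83189) = -13570*(-1/83189) = 13570/83189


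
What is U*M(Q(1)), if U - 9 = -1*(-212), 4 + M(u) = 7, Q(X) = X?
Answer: 663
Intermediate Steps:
M(u) = 3 (M(u) = -4 + 7 = 3)
U = 221 (U = 9 - 1*(-212) = 9 + 212 = 221)
U*M(Q(1)) = 221*3 = 663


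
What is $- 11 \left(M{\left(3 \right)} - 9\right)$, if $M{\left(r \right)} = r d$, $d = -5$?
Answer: $264$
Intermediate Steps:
$M{\left(r \right)} = - 5 r$ ($M{\left(r \right)} = r \left(-5\right) = - 5 r$)
$- 11 \left(M{\left(3 \right)} - 9\right) = - 11 \left(\left(-5\right) 3 - 9\right) = - 11 \left(-15 - 9\right) = \left(-11\right) \left(-24\right) = 264$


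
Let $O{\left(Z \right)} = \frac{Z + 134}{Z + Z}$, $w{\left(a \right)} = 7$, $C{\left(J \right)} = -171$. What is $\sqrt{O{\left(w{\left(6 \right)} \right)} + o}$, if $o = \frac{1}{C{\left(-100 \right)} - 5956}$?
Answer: $\frac{\sqrt{74103013754}}{85778} \approx 3.1735$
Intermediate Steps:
$O{\left(Z \right)} = \frac{134 + Z}{2 Z}$
$o = - \frac{1}{6127}$ ($o = \frac{1}{-171 - 5956} = \frac{1}{-6127} = - \frac{1}{6127} \approx -0.00016321$)
$\sqrt{O{\left(w{\left(6 \right)} \right)} + o} = \sqrt{\frac{134 + 7}{2 \cdot 7} - \frac{1}{6127}} = \sqrt{\frac{1}{2} \cdot \frac{1}{7} \cdot 141 - \frac{1}{6127}} = \sqrt{\frac{141}{14} - \frac{1}{6127}} = \sqrt{\frac{863893}{85778}} = \frac{\sqrt{74103013754}}{85778}$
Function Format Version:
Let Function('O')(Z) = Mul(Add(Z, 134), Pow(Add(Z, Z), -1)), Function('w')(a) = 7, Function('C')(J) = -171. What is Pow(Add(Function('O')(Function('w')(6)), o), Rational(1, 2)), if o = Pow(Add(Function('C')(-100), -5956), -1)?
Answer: Mul(Rational(1, 85778), Pow(74103013754, Rational(1, 2))) ≈ 3.1735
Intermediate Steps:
Function('O')(Z) = Mul(Rational(1, 2), Pow(Z, -1), Add(134, Z)) (Function('O')(Z) = Mul(Add(134, Z), Pow(Mul(2, Z), -1)) = Mul(Add(134, Z), Mul(Rational(1, 2), Pow(Z, -1))) = Mul(Rational(1, 2), Pow(Z, -1), Add(134, Z)))
o = Rational(-1, 6127) (o = Pow(Add(-171, -5956), -1) = Pow(-6127, -1) = Rational(-1, 6127) ≈ -0.00016321)
Pow(Add(Function('O')(Function('w')(6)), o), Rational(1, 2)) = Pow(Add(Mul(Rational(1, 2), Pow(7, -1), Add(134, 7)), Rational(-1, 6127)), Rational(1, 2)) = Pow(Add(Mul(Rational(1, 2), Rational(1, 7), 141), Rational(-1, 6127)), Rational(1, 2)) = Pow(Add(Rational(141, 14), Rational(-1, 6127)), Rational(1, 2)) = Pow(Rational(863893, 85778), Rational(1, 2)) = Mul(Rational(1, 85778), Pow(74103013754, Rational(1, 2)))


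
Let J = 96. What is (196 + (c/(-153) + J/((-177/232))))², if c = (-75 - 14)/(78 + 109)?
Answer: 14031537510853681/2849509426401 ≈ 4924.2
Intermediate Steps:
c = -89/187 ≈ -0.47594
(196 + (c/(-153) + J/((-177/232))))² = (196 + (-89/187/(-153) + 96/((-177/232))))² = (196 + (-89/187*(-1/153) + 96/((-177*1/232))))² = (196 + (89/28611 + 96/(-177/232)))² = (196 + (89/28611 + 96*(-232/177)))² = (196 + (89/28611 - 7424/59))² = (196 - 212402813/1688049)² = (118454791/1688049)² = 14031537510853681/2849509426401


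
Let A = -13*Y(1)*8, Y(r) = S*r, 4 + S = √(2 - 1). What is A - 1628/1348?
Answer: 104737/337 ≈ 310.79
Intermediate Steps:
S = -3 (S = -4 + √(2 - 1) = -4 + √1 = -4 + 1 = -3)
Y(r) = -3*r
A = 312 (A = -(-39)*8 = -13*(-3)*8 = 39*8 = 312)
A - 1628/1348 = 312 - 1628/1348 = 312 - 1628*1/1348 = 312 - 407/337 = 104737/337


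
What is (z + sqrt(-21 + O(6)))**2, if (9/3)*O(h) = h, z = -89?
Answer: (89 - I*sqrt(19))**2 ≈ 7902.0 - 775.88*I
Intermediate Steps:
O(h) = h/3
(z + sqrt(-21 + O(6)))**2 = (-89 + sqrt(-21 + (1/3)*6))**2 = (-89 + sqrt(-21 + 2))**2 = (-89 + sqrt(-19))**2 = (-89 + I*sqrt(19))**2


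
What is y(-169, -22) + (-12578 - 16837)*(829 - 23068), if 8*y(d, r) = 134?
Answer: 2616640807/4 ≈ 6.5416e+8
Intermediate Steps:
y(d, r) = 67/4 (y(d, r) = (⅛)*134 = 67/4)
y(-169, -22) + (-12578 - 16837)*(829 - 23068) = 67/4 + (-12578 - 16837)*(829 - 23068) = 67/4 - 29415*(-22239) = 67/4 + 654160185 = 2616640807/4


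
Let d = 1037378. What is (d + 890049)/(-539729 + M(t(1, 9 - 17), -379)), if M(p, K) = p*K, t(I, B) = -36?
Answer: -1927427/526085 ≈ -3.6637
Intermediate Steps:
M(p, K) = K*p
(d + 890049)/(-539729 + M(t(1, 9 - 17), -379)) = (1037378 + 890049)/(-539729 - 379*(-36)) = 1927427/(-539729 + 13644) = 1927427/(-526085) = 1927427*(-1/526085) = -1927427/526085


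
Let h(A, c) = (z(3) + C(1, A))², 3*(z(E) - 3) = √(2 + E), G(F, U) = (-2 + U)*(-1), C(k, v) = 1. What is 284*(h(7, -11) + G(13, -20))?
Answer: 98548/9 + 2272*√5/3 ≈ 12643.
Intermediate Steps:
G(F, U) = 2 - U
z(E) = 3 + √(2 + E)/3
h(A, c) = (4 + √5/3)² (h(A, c) = ((3 + √(2 + 3)/3) + 1)² = ((3 + √5/3) + 1)² = (4 + √5/3)²)
284*(h(7, -11) + G(13, -20)) = 284*((12 + √5)²/9 + (2 - 1*(-20))) = 284*((12 + √5)²/9 + (2 + 20)) = 284*((12 + √5)²/9 + 22) = 284*(22 + (12 + √5)²/9) = 6248 + 284*(12 + √5)²/9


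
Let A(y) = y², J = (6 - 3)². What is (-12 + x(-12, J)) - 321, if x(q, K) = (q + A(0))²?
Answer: -189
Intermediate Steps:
J = 9 (J = 3² = 9)
x(q, K) = q² (x(q, K) = (q + 0²)² = (q + 0)² = q²)
(-12 + x(-12, J)) - 321 = (-12 + (-12)²) - 321 = (-12 + 144) - 321 = 132 - 321 = -189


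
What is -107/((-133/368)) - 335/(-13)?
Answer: 556443/1729 ≈ 321.83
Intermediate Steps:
-107/((-133/368)) - 335/(-13) = -107/((-133*1/368)) - 335*(-1/13) = -107/(-133/368) + 335/13 = -107*(-368/133) + 335/13 = 39376/133 + 335/13 = 556443/1729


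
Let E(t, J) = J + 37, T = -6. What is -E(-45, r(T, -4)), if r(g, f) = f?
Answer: -33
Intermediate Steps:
E(t, J) = 37 + J
-E(-45, r(T, -4)) = -(37 - 4) = -1*33 = -33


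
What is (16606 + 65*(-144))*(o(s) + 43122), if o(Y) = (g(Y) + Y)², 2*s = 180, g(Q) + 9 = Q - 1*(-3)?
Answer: 531841908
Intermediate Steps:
g(Q) = -6 + Q (g(Q) = -9 + (Q - 1*(-3)) = -9 + (Q + 3) = -9 + (3 + Q) = -6 + Q)
s = 90 (s = (½)*180 = 90)
o(Y) = (-6 + 2*Y)² (o(Y) = ((-6 + Y) + Y)² = (-6 + 2*Y)²)
(16606 + 65*(-144))*(o(s) + 43122) = (16606 + 65*(-144))*(4*(-3 + 90)² + 43122) = (16606 - 9360)*(4*87² + 43122) = 7246*(4*7569 + 43122) = 7246*(30276 + 43122) = 7246*73398 = 531841908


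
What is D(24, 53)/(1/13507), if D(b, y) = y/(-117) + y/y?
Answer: 66496/9 ≈ 7388.4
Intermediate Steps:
D(b, y) = 1 - y/117 (D(b, y) = y*(-1/117) + 1 = -y/117 + 1 = 1 - y/117)
D(24, 53)/(1/13507) = (1 - 1/117*53)/(1/13507) = (1 - 53/117)/(1/13507) = (64/117)*13507 = 66496/9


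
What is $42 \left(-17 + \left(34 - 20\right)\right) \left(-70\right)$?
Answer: $8820$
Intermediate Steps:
$42 \left(-17 + \left(34 - 20\right)\right) \left(-70\right) = 42 \left(-17 + 14\right) \left(-70\right) = 42 \left(\left(-3\right) \left(-70\right)\right) = 42 \cdot 210 = 8820$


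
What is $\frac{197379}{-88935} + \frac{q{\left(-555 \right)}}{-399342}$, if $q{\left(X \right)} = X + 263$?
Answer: $- \frac{1876089419}{845606685} \approx -2.2186$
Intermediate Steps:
$q{\left(X \right)} = 263 + X$
$\frac{197379}{-88935} + \frac{q{\left(-555 \right)}}{-399342} = \frac{197379}{-88935} + \frac{263 - 555}{-399342} = 197379 \left(- \frac{1}{88935}\right) - - \frac{146}{199671} = - \frac{9399}{4235} + \frac{146}{199671} = - \frac{1876089419}{845606685}$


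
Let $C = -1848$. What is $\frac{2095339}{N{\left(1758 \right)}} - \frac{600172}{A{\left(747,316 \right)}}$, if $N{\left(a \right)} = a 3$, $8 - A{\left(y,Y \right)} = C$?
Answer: $\frac{90455257}{1223568} \approx 73.927$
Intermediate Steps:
$A{\left(y,Y \right)} = 1856$ ($A{\left(y,Y \right)} = 8 - -1848 = 8 + 1848 = 1856$)
$N{\left(a \right)} = 3 a$
$\frac{2095339}{N{\left(1758 \right)}} - \frac{600172}{A{\left(747,316 \right)}} = \frac{2095339}{3 \cdot 1758} - \frac{600172}{1856} = \frac{2095339}{5274} - \frac{150043}{464} = \frac{90455257}{1223568}$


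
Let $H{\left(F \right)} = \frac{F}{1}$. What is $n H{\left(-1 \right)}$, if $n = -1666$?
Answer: $1666$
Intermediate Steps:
$H{\left(F \right)} = F$ ($H{\left(F \right)} = F 1 = F$)
$n H{\left(-1 \right)} = \left(-1666\right) \left(-1\right) = 1666$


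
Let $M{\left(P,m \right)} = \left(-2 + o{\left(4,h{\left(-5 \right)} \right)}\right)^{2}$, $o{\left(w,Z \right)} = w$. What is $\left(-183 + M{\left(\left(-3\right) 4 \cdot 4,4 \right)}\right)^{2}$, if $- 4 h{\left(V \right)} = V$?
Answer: $32041$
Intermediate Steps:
$h{\left(V \right)} = - \frac{V}{4}$
$M{\left(P,m \right)} = 4$ ($M{\left(P,m \right)} = \left(-2 + 4\right)^{2} = 2^{2} = 4$)
$\left(-183 + M{\left(\left(-3\right) 4 \cdot 4,4 \right)}\right)^{2} = \left(-183 + 4\right)^{2} = \left(-179\right)^{2} = 32041$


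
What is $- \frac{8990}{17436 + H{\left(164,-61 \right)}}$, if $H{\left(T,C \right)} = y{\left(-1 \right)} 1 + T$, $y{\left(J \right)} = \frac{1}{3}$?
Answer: $- \frac{26970}{52801} \approx -0.51079$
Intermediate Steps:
$y{\left(J \right)} = \frac{1}{3}$
$H{\left(T,C \right)} = \frac{1}{3} + T$ ($H{\left(T,C \right)} = \frac{1}{3} \cdot 1 + T = \frac{1}{3} + T$)
$- \frac{8990}{17436 + H{\left(164,-61 \right)}} = - \frac{8990}{17436 + \left(\frac{1}{3} + 164\right)} = - \frac{8990}{17436 + \frac{493}{3}} = - \frac{8990}{\frac{52801}{3}} = \left(-8990\right) \frac{3}{52801} = - \frac{26970}{52801}$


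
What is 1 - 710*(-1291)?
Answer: 916611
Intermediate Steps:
1 - 710*(-1291) = 1 + 916610 = 916611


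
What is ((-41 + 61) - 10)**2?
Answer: 100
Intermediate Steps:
((-41 + 61) - 10)**2 = (20 - 10)**2 = 10**2 = 100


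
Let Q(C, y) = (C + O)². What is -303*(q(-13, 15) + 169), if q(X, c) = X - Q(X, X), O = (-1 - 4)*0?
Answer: 3939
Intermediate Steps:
O = 0 (O = -5*0 = 0)
Q(C, y) = C² (Q(C, y) = (C + 0)² = C²)
q(X, c) = X - X²
-303*(q(-13, 15) + 169) = -303*(-13*(1 - 1*(-13)) + 169) = -303*(-13*(1 + 13) + 169) = -303*(-13*14 + 169) = -303*(-182 + 169) = -303*(-13) = 3939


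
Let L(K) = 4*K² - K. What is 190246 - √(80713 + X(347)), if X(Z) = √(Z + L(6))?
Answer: 190246 - √(80713 + √485) ≈ 1.8996e+5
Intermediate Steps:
L(K) = -K + 4*K²
X(Z) = √(138 + Z) (X(Z) = √(Z + 6*(-1 + 4*6)) = √(Z + 6*(-1 + 24)) = √(Z + 6*23) = √(Z + 138) = √(138 + Z))
190246 - √(80713 + X(347)) = 190246 - √(80713 + √(138 + 347)) = 190246 - √(80713 + √485)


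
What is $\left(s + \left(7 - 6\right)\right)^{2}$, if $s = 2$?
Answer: $9$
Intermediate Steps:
$\left(s + \left(7 - 6\right)\right)^{2} = \left(2 + \left(7 - 6\right)\right)^{2} = \left(2 + 1\right)^{2} = 3^{2} = 9$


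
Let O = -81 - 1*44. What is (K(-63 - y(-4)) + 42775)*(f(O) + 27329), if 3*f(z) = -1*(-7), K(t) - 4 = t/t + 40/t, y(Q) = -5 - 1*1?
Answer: 199935809480/171 ≈ 1.1692e+9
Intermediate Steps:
y(Q) = -6 (y(Q) = -5 - 1 = -6)
K(t) = 5 + 40/t (K(t) = 4 + (t/t + 40/t) = 4 + (1 + 40/t) = 5 + 40/t)
O = -125 (O = -81 - 44 = -125)
f(z) = 7/3 (f(z) = (-1*(-7))/3 = (⅓)*7 = 7/3)
(K(-63 - y(-4)) + 42775)*(f(O) + 27329) = ((5 + 40/(-63 - 1*(-6))) + 42775)*(7/3 + 27329) = ((5 + 40/(-63 + 6)) + 42775)*(81994/3) = ((5 + 40/(-57)) + 42775)*(81994/3) = ((5 + 40*(-1/57)) + 42775)*(81994/3) = ((5 - 40/57) + 42775)*(81994/3) = (245/57 + 42775)*(81994/3) = (2438420/57)*(81994/3) = 199935809480/171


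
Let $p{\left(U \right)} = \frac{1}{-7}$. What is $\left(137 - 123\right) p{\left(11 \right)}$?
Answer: $-2$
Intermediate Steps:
$p{\left(U \right)} = - \frac{1}{7}$
$\left(137 - 123\right) p{\left(11 \right)} = \left(137 - 123\right) \left(- \frac{1}{7}\right) = 14 \left(- \frac{1}{7}\right) = -2$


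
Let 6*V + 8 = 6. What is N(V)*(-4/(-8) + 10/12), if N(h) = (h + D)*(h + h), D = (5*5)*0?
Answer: 8/27 ≈ 0.29630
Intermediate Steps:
V = -1/3 (V = -4/3 + (1/6)*6 = -4/3 + 1 = -1/3 ≈ -0.33333)
D = 0 (D = 25*0 = 0)
N(h) = 2*h**2 (N(h) = (h + 0)*(h + h) = h*(2*h) = 2*h**2)
N(V)*(-4/(-8) + 10/12) = (2*(-1/3)**2)*(-4/(-8) + 10/12) = (2*(1/9))*(-4*(-1/8) + 10*(1/12)) = 2*(1/2 + 5/6)/9 = (2/9)*(4/3) = 8/27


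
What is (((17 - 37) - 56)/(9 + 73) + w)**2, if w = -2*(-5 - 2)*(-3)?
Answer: 3097600/1681 ≈ 1842.7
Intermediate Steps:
w = -42 (w = -2*(-7)*(-3) = 14*(-3) = -42)
(((17 - 37) - 56)/(9 + 73) + w)**2 = (((17 - 37) - 56)/(9 + 73) - 42)**2 = ((-20 - 56)/82 - 42)**2 = (-76*1/82 - 42)**2 = (-38/41 - 42)**2 = (-1760/41)**2 = 3097600/1681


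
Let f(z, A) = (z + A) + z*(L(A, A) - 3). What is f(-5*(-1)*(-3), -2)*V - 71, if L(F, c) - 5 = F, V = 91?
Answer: -1618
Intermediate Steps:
L(F, c) = 5 + F
f(z, A) = A + z + z*(2 + A) (f(z, A) = (z + A) + z*((5 + A) - 3) = (A + z) + z*(2 + A) = A + z + z*(2 + A))
f(-5*(-1)*(-3), -2)*V - 71 = (-2 + 3*(-5*(-1)*(-3)) - 2*(-5*(-1))*(-3))*91 - 71 = (-2 + 3*(5*(-3)) - 10*(-3))*91 - 71 = (-2 + 3*(-15) - 2*(-15))*91 - 71 = (-2 - 45 + 30)*91 - 71 = -17*91 - 71 = -1547 - 71 = -1618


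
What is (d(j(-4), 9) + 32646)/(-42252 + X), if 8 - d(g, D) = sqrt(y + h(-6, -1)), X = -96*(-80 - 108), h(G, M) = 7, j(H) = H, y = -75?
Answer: -16327/12102 + I*sqrt(17)/12102 ≈ -1.3491 + 0.0003407*I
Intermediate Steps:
X = 18048 (X = -96*(-188) = 18048)
d(g, D) = 8 - 2*I*sqrt(17) (d(g, D) = 8 - sqrt(-75 + 7) = 8 - sqrt(-68) = 8 - 2*I*sqrt(17))
(d(j(-4), 9) + 32646)/(-42252 + X) = ((8 - 2*I*sqrt(17)) + 32646)/(-42252 + 18048) = (32654 - 2*I*sqrt(17))/(-24204) = (32654 - 2*I*sqrt(17))*(-1/24204) = -16327/12102 + I*sqrt(17)/12102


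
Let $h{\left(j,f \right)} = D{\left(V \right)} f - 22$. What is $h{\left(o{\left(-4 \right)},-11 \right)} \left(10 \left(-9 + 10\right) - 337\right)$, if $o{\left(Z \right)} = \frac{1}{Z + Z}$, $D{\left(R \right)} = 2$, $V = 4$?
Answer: $14388$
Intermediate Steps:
$o{\left(Z \right)} = \frac{1}{2 Z}$
$h{\left(j,f \right)} = -22 + 2 f$ ($h{\left(j,f \right)} = 2 f - 22 = -22 + 2 f$)
$h{\left(o{\left(-4 \right)},-11 \right)} \left(10 \left(-9 + 10\right) - 337\right) = \left(-22 + 2 \left(-11\right)\right) \left(10 \left(-9 + 10\right) - 337\right) = \left(-22 - 22\right) \left(10 \cdot 1 - 337\right) = - 44 \left(10 - 337\right) = \left(-44\right) \left(-327\right) = 14388$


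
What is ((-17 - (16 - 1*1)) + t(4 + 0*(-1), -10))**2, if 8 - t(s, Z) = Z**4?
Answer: 100480576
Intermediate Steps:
t(s, Z) = 8 - Z**4
((-17 - (16 - 1*1)) + t(4 + 0*(-1), -10))**2 = ((-17 - (16 - 1*1)) + (8 - 1*(-10)**4))**2 = ((-17 - (16 - 1)) + (8 - 1*10000))**2 = ((-17 - 1*15) + (8 - 10000))**2 = ((-17 - 15) - 9992)**2 = (-32 - 9992)**2 = (-10024)**2 = 100480576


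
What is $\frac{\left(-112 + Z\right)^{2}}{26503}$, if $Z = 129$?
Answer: $\frac{17}{1559} \approx 0.010904$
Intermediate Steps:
$\frac{\left(-112 + Z\right)^{2}}{26503} = \frac{\left(-112 + 129\right)^{2}}{26503} = 17^{2} \cdot \frac{1}{26503} = 289 \cdot \frac{1}{26503} = \frac{17}{1559}$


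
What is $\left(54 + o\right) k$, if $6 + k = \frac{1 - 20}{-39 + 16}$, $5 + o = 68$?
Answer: $- \frac{13923}{23} \approx -605.35$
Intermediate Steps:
$o = 63$ ($o = -5 + 68 = 63$)
$k = - \frac{119}{23}$ ($k = -6 + \frac{1 - 20}{-39 + 16} = -6 - \frac{19}{-23} = -6 - - \frac{19}{23} = -6 + \frac{19}{23} = - \frac{119}{23} \approx -5.1739$)
$\left(54 + o\right) k = \left(54 + 63\right) \left(- \frac{119}{23}\right) = 117 \left(- \frac{119}{23}\right) = - \frac{13923}{23}$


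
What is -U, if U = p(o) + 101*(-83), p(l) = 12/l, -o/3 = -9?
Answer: 75443/9 ≈ 8382.6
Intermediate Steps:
o = 27 (o = -3*(-9) = 27)
U = -75443/9 (U = 12/27 + 101*(-83) = 12*(1/27) - 8383 = 4/9 - 8383 = -75443/9 ≈ -8382.6)
-U = -1*(-75443/9) = 75443/9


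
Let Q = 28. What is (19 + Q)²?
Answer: 2209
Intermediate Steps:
(19 + Q)² = (19 + 28)² = 47² = 2209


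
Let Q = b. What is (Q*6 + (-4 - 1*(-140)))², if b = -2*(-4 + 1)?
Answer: 29584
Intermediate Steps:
b = 6 (b = -2*(-3) = 6)
Q = 6
(Q*6 + (-4 - 1*(-140)))² = (6*6 + (-4 - 1*(-140)))² = (36 + (-4 + 140))² = (36 + 136)² = 172² = 29584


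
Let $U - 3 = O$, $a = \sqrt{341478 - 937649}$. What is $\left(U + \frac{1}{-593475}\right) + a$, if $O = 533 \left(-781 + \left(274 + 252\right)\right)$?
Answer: $- \frac{80660374201}{593475} + i \sqrt{596171} \approx -1.3591 \cdot 10^{5} + 772.12 i$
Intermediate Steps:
$a = i \sqrt{596171}$ ($a = \sqrt{-596171} = i \sqrt{596171} \approx 772.12 i$)
$O = -135915$ ($O = 533 \left(-781 + 526\right) = 533 \left(-255\right) = -135915$)
$U = -135912$ ($U = 3 - 135915 = -135912$)
$\left(U + \frac{1}{-593475}\right) + a = \left(-135912 + \frac{1}{-593475}\right) + i \sqrt{596171} = \left(-135912 - \frac{1}{593475}\right) + i \sqrt{596171} = - \frac{80660374201}{593475} + i \sqrt{596171}$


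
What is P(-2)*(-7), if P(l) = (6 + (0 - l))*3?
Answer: -168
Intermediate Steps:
P(l) = 18 - 3*l (P(l) = (6 - l)*3 = 18 - 3*l)
P(-2)*(-7) = (18 - 3*(-2))*(-7) = (18 + 6)*(-7) = 24*(-7) = -168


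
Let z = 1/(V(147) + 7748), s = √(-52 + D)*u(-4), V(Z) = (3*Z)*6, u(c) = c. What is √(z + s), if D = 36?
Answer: √(10394 - 1728563776*I)/10394 ≈ 2.8284 - 2.8284*I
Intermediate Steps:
V(Z) = 18*Z
s = -16*I (s = √(-52 + 36)*(-4) = √(-16)*(-4) = (4*I)*(-4) = -16*I ≈ -16.0*I)
z = 1/10394 (z = 1/(18*147 + 7748) = 1/(2646 + 7748) = 1/10394 ≈ 9.6209e-5)
√(z + s) = √(1/10394 - 16*I)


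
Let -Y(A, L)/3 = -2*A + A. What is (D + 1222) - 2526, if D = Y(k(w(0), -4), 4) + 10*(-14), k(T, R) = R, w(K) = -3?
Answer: -1456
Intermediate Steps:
Y(A, L) = 3*A (Y(A, L) = -3*(-2*A + A) = -(-3)*A = 3*A)
D = -152 (D = 3*(-4) + 10*(-14) = -12 - 140 = -152)
(D + 1222) - 2526 = (-152 + 1222) - 2526 = 1070 - 2526 = -1456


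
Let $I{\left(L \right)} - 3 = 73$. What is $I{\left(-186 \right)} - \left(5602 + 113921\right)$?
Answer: $-119447$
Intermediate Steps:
$I{\left(L \right)} = 76$ ($I{\left(L \right)} = 3 + 73 = 76$)
$I{\left(-186 \right)} - \left(5602 + 113921\right) = 76 - \left(5602 + 113921\right) = 76 - 119523 = -119447$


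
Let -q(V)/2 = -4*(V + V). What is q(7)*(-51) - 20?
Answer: -5732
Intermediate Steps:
q(V) = 16*V (q(V) = -(-8)*(V + V) = -(-8)*2*V = -(-16)*V = 16*V)
q(7)*(-51) - 20 = (16*7)*(-51) - 20 = 112*(-51) - 20 = -5712 - 20 = -5732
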